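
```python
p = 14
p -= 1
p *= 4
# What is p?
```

Trace:
`p = 14` → p = 14
`p -= 1` → p = 13
`p *= 4` → p = 52
So p = 52

Answer: 52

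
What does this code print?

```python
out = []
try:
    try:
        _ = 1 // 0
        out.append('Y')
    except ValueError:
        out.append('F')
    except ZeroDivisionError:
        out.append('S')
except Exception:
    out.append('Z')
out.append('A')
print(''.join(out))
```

Execution trace: 'S' (inner except ZeroDivisionError) → 'A' (after the try/except). Output: SA

Answer: SA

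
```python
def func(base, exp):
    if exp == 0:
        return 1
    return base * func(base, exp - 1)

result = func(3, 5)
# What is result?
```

func(3, 5) = 3 * 3 * 3 * 3 * 3 = 243

Answer: 243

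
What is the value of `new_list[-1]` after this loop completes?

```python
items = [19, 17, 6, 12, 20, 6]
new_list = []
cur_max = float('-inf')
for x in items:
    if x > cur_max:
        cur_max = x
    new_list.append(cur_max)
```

Running max ends at 20
`new_list` takes the values: [] → [19] → [19, 19] → [19, 19, 19] → [19, 19, 19, 19] → [19, 19, 19, 19, 20] → [19, 19, 19, 19, 20, 20]
So `new_list[-1]` = 20

Answer: 20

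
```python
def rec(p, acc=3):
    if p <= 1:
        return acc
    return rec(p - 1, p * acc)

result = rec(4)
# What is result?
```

Accumulator trace (n, acc): (4, 3) -> (3, 12) -> (2, 36) -> (1, 72) -> return 72

Answer: 72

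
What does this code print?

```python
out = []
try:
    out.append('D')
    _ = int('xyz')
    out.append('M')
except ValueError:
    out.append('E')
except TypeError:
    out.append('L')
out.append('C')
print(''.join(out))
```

Execution trace: 'D' (try body) → 'E' (except ValueError) → 'C' (after the try/except). Output: DEC

Answer: DEC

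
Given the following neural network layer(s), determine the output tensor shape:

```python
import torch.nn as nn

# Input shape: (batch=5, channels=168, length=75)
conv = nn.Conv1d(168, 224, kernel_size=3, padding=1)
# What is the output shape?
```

Input: (5, 168, 75) -> Output: (5, 224, 75)

Answer: (5, 224, 75)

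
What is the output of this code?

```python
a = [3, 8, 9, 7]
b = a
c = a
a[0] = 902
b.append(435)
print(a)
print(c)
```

Key concept: multiple aliases.
Step by step:
`a = [3, 8, 9, 7]` → a = [3, 8, 9, 7]
`b = a` → b = [3, 8, 9, 7] (same object as a)
`c = a` → c = [3, 8, 9, 7] (same object as a, b)
`a[0] = 902` → a = [902, 8, 9, 7] (same object as b, c); b = [902, 8, 9, 7] (same object as a, c); c = [902, 8, 9, 7] (same object as a, b)
`b.append(435)` → a = [902, 8, 9, 7, 435] (same object as b, c); b = [902, 8, 9, 7, 435] (same object as a, c); c = [902, 8, 9, 7, 435] (same object as a, b)
`print(a)` → prints [902, 8, 9, 7, 435]
`print(c)` → prints [902, 8, 9, 7, 435]

Answer:
[902, 8, 9, 7, 435]
[902, 8, 9, 7, 435]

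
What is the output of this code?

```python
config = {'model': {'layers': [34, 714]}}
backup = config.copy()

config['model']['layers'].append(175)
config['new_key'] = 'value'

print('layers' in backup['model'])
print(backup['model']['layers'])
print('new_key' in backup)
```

Key concept: shallow copy gotcha with nested dict.
Step by step:
`config = {'model': {'layers': [34, 714]}}` → config = {'model': {'layers': [34, 714]}}
`backup = config.copy()` → backup = {'model': {'layers': [34, 714]}}
`config['model']['layers'].append(175)` → config = {'model': {'layers': [34, 714, 175]}}; backup = {'model': {'layers': [34, 714, 175]}}
`config['new_key'] = 'value'` → config = {'model': {'layers': [34, 714, 175]}, 'new_key': 'value'}
`print('layers' in backup['model'])` → prints True
`print(backup['model']['layers'])` → prints [34, 714, 175]
`print('new_key' in backup)` → prints False

Answer:
True
[34, 714, 175]
False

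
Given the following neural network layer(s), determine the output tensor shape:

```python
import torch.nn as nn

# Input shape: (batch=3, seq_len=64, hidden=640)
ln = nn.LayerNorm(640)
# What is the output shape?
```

Input: (3, 64, 640) -> Output: (3, 64, 640)

Answer: (3, 64, 640)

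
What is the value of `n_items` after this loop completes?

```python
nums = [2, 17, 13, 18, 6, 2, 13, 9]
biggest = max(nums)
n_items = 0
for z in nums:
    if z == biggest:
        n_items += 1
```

Count of max value 18 in [2, 17, 13, 18, 6, 2, 13, 9]
`n_items` takes the values: 0 → 1

Answer: 1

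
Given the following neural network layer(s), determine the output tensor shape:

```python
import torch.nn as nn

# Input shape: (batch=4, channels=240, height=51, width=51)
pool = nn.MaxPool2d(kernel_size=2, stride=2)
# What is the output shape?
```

Input: (4, 240, 51, 51) -> Output: (4, 240, 25, 25)

Answer: (4, 240, 25, 25)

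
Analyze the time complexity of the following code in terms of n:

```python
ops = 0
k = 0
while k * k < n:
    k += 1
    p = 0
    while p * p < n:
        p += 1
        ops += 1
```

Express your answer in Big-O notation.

Each loop level contributes: √n × √n. Multiplying the contributions gives O(n).

Answer: O(n)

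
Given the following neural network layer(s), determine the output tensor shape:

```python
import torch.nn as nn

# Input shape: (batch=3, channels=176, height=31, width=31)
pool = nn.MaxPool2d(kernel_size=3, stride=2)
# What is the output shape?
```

Input: (3, 176, 31, 31) -> Output: (3, 176, 15, 15)

Answer: (3, 176, 15, 15)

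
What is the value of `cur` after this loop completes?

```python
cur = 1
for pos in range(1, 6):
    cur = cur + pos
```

Start at 1, add 1 through 5
`cur` takes the values: 1 → 2 → 4 → 7 → 11 → 16

Answer: 16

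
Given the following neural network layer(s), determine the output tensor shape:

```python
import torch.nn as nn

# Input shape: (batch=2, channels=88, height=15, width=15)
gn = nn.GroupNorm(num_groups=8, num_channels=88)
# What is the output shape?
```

Input: (2, 88, 15, 15) -> Output: (2, 88, 15, 15)

Answer: (2, 88, 15, 15)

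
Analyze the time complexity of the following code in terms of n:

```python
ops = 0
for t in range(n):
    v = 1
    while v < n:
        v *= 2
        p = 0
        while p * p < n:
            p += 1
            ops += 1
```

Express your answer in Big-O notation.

Each loop level contributes: n × log n × √n. Multiplying the contributions gives O(n√n log n).

Answer: O(n√n log n)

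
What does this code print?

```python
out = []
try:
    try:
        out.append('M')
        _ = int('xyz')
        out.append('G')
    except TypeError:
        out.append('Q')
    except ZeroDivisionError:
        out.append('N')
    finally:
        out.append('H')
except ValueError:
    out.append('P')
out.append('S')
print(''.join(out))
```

Execution trace: 'M' (try body) → 'H' (finally) → 'P' (outer except ValueError) → 'S' (after the try/except). Output: MHPS

Answer: MHPS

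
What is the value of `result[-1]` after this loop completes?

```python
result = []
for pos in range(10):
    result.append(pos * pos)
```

Last element of squares 0 to 9
`result` takes the values: [] → [0] → [0, 1] → [0, 1, 4] → [0, 1, 4, 9] → [0, 1, 4, 9, 16] → [0, 1, 4, 9, 16, 25] → [0, 1, 4, 9, 16, 25, 36] → [0, 1, 4, 9, 16, 25, 36, 49] → [0, 1, 4, 9, 16, 25, 36, 49, 64] → [0, 1, 4, 9, 16, 25, 36, 49, 64, 81]
So `result[-1]` = 81

Answer: 81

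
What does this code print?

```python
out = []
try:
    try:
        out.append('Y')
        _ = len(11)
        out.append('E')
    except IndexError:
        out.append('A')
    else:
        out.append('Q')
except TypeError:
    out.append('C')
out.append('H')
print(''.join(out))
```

Execution trace: 'Y' (try body) → 'C' (outer except TypeError) → 'H' (after the try/except). Output: YCH

Answer: YCH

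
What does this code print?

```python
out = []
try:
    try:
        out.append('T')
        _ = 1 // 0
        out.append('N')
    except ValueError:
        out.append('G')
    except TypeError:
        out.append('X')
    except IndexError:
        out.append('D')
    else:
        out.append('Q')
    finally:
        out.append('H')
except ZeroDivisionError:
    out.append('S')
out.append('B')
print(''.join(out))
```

Execution trace: 'T' (try body) → 'H' (finally) → 'S' (outer except ZeroDivisionError) → 'B' (after the try/except). Output: THSB

Answer: THSB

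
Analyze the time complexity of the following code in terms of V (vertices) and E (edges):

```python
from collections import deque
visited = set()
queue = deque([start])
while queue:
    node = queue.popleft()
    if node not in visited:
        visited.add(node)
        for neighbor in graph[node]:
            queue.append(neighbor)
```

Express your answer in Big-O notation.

This is Breadth-first search on a graph. Time complexity: O(V + E).

Answer: O(V + E)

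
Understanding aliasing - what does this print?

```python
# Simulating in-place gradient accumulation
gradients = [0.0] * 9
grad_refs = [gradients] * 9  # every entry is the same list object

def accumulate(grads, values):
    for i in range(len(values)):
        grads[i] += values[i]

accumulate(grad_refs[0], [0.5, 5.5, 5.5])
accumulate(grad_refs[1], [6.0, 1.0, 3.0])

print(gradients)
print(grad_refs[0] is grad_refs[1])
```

Key concept: gradient accumulation aliasing.
Step by step:
`gradients = [0.0] * 9` → gradients = [0.0, 0.0, 0.0, 0.0, 0.0, 0.0, 0.0, 0.0, 0.0]
`grad_refs = [gradients] * 9` → grad_refs = [[0.0, 0.0, 0.0, 0.0, 0.0, 0.0, 0.0, 0.0, 0.0], [0.0, 0.0, 0.0, 0.0, 0.0, 0.0, 0.0, 0.0, 0.0], [0.0, 0.0, 0.0, 0.0, 0.0, 0.0, 0.0, 0.0, 0.0], [0.0, 0.0, 0.0, 0.0, 0.0, 0.0, 0.0, 0.0, 0.0], [0.0, 0.0, 0.0, 0.0, 0.0, 0.0, 0.0, 0.0, 0.0], [0.0, 0.0, 0.0, 0.0, 0.0, 0.0, 0.0, 0.0, 0.0], [0.0, 0.0, 0.0, 0.0, 0.0, 0.0, 0.0, 0.0, 0.0], [0.0, 0.0, 0.0, 0.0, 0.0, 0.0, 0.0, 0.0, 0.0], [0.0, 0.0, 0.0, 0.0, 0.0, 0.0, 0.0, 0.0, 0.0]]
`accumulate(grad_refs[0], [0.5, 5.5, 5.5])` → gradients = [0.5, 5.5, 5.5, 0.0, 0.0, 0.0, 0.0, 0.0, 0.0]; grad_refs = [[0.5, 5.5, 5.5, 0.0, 0.0, 0.0, 0.0, 0.0, 0.0], [0.5, 5.5, 5.5, 0.0, 0.0, 0.0, 0.0, 0.0, 0.0], [0.5, 5.5, 5.5, 0.0, 0.0, 0.0, 0.0, 0.0, 0.0], [0.5, 5.5, 5.5, 0.0, 0.0, 0.0, 0.0, 0.0, 0.0], [0.5, 5.5, 5.5, 0.0, 0.0, 0.0, 0.0, 0.0, 0.0], [0.5, 5.5, 5.5, 0.0, 0.0, 0.0, 0.0, 0.0, 0.0], [0.5, 5.5, 5.5, 0.0, 0.0, 0.0, 0.0, 0.0, 0.0], [0.5, 5.5, 5.5, 0.0, 0.0, 0.0, 0.0, 0.0, 0.0], [0.5, 5.5, 5.5, 0.0, 0.0, 0.0, 0.0, 0.0, 0.0]]
`accumulate(grad_refs[1], [6.0, 1.0, 3.0])` → gradients = [6.5, 6.5, 8.5, 0.0, 0.0, 0.0, 0.0, 0.0, 0.0]; grad_refs = [[6.5, 6.5, 8.5, 0.0, 0.0, 0.0, 0.0, 0.0, 0.0], [6.5, 6.5, 8.5, 0.0, 0.0, 0.0, 0.0, 0.0, 0.0], [6.5, 6.5, 8.5, 0.0, 0.0, 0.0, 0.0, 0.0, 0.0], [6.5, 6.5, 8.5, 0.0, 0.0, 0.0, 0.0, 0.0, 0.0], [6.5, 6.5, 8.5, 0.0, 0.0, 0.0, 0.0, 0.0, 0.0], [6.5, 6.5, 8.5, 0.0, 0.0, 0.0, 0.0, 0.0, 0.0], [6.5, 6.5, 8.5, 0.0, 0.0, 0.0, 0.0, 0.0, 0.0], [6.5, 6.5, 8.5, 0.0, 0.0, 0.0, 0.0, 0.0, 0.0], [6.5, 6.5, 8.5, 0.0, 0.0, 0.0, 0.0, 0.0, 0.0]]
`print(gradients)` → prints [6.5, 6.5, 8.5, 0.0, 0.0, 0.0, 0.0, 0.0, 0.0]
`print(grad_refs[0] is grad_refs[1])` → prints True

Answer:
[6.5, 6.5, 8.5, 0.0, 0.0, 0.0, 0.0, 0.0, 0.0]
True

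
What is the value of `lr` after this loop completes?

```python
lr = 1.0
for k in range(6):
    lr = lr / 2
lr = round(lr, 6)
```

Halving LR 6 times: 1 / 2^6
`lr` takes the values: 1.0 → 0.5 → 0.25 → 0.125 → 0.0625 → 0.03125 → 0.015625

Answer: 0.015625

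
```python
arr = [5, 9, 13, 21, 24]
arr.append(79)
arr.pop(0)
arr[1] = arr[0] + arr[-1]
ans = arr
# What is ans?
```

Trace:
`arr = [5, 9, 13, 21, 24]` → arr = [5, 9, 13, 21, 24]
`arr.append(79)` → arr = [5, 9, 13, 21, 24, 79]
`arr.pop(0)` → arr = [9, 13, 21, 24, 79]
`arr[1] = arr[0] + arr[-1]` → arr = [9, 88, 21, 24, 79]
`ans = arr` → ans = [9, 88, 21, 24, 79]
So ans = [9, 88, 21, 24, 79]

Answer: [9, 88, 21, 24, 79]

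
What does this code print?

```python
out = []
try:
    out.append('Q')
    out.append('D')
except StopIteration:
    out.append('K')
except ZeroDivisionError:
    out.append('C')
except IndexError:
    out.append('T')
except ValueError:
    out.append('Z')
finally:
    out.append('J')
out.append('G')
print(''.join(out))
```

Execution trace: 'Q' (try body) → 'D' (try body, no exception) → 'J' (finally) → 'G' (after the try/except). Output: QDJG

Answer: QDJG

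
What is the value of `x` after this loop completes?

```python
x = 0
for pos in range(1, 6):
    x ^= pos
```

XOR of 1 to 5
`x` takes the values: 0 → 1 → 3 → 0 → 4 → 1

Answer: 1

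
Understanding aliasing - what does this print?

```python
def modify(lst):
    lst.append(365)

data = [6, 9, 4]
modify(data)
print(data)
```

Key concept: function modifies passed list.
Step by step:
`data = [6, 9, 4]` → data = [6, 9, 4]
`modify(data)` → data = [6, 9, 4, 365]
`print(data)` → prints [6, 9, 4, 365]

Answer: [6, 9, 4, 365]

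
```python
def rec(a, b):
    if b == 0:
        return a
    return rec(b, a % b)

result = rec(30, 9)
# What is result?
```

rec(30, 9) -> rec(9, 3) -> rec(3, 0) -> 3

Answer: 3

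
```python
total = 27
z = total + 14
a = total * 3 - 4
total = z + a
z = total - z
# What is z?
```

Trace:
`total = 27` → total = 27
`z = total + 14` → z = 41
`a = total * 3 - 4` → a = 77
`total = z + a` → total = 118
`z = total - z` → z = 77
So z = 77

Answer: 77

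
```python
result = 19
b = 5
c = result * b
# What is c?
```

Trace:
`result = 19` → result = 19
`b = 5` → b = 5
`c = result * b` → c = 95
So c = 95

Answer: 95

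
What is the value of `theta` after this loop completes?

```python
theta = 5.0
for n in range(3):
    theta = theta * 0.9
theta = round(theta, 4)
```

Exponential decay: 5.0 * 0.9^3
`theta` takes the values: 5.0 → 4.5 → 4.05 → 3.645

Answer: 3.645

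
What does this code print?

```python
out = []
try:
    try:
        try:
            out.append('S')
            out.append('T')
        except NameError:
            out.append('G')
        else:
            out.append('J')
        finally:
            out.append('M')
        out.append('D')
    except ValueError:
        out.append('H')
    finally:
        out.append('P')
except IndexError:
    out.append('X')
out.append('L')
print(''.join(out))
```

Execution trace: 'S' (inner try body) → 'T' (inner try body, no exception) → 'J' (inner else) → 'M' (inner finally) → 'D' (try body, no exception) → 'P' (finally) → 'L' (after the try/except). Output: STJMDPL

Answer: STJMDPL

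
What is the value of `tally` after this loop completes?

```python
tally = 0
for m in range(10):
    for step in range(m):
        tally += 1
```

Triangle number: 0+1+2+...+9
`tally` takes the values: 0 → 1 → 2 → 3 → 4 → 5 → 6 → 7 → 8 → 9 → 10 → 11 → 12 → 13 → 14 → 15 → 16 → 17 → 18 → 19 → 20 → 21 → 22 → 23 → 24 → 25 → 26 → 27 → 28 → 29 → … → 41 → 42 → 43 → 44 → 45

Answer: 45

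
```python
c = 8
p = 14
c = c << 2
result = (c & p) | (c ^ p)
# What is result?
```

Trace:
`c = 8` → c = 8
`p = 14` → p = 14
`c = c << 2` → c = 32
`result = (c & p) | (c ^ p)` → result = 46
So result = 46

Answer: 46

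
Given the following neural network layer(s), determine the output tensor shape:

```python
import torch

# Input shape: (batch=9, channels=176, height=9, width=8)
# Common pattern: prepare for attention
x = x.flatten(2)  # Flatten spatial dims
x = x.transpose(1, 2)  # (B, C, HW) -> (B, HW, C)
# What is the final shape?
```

Input: (9, 176, 9, 8) -> after flatten(2): (9, 176, 72) -> Output: (9, 72, 176)

Answer: (9, 72, 176)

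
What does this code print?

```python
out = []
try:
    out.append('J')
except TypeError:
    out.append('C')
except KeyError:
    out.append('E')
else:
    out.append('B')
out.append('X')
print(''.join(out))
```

Execution trace: 'J' (try body, no exception) → 'B' (else) → 'X' (after the try/except). Output: JBX

Answer: JBX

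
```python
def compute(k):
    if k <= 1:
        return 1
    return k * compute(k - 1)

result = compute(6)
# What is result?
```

compute(6) = 6 * 5 * 4 * 3 * 2 * 1 = 720

Answer: 720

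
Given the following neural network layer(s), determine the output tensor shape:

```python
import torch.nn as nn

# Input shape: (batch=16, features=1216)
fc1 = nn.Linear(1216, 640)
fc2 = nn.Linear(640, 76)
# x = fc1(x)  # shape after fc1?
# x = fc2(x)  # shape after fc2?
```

Input: (16, 1216) -> after fc1: (16, 640) -> Output: (16, 76)

Answer: (16, 76)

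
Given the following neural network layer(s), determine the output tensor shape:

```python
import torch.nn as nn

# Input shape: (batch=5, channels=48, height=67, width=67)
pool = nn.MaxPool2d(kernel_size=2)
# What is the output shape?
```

Input: (5, 48, 67, 67) -> Output: (5, 48, 33, 33)

Answer: (5, 48, 33, 33)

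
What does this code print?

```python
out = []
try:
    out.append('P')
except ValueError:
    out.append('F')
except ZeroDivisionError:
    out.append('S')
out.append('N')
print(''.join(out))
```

Execution trace: 'P' (try body, no exception) → 'N' (after the try/except). Output: PN

Answer: PN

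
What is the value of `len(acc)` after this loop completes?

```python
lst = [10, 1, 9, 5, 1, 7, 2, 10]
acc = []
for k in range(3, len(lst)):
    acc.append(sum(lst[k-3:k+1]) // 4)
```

Number of 4-element averages
`acc` takes the values: [] → [6] → [6, 4] → [6, 4, 5] → [6, 4, 5, 3] → [6, 4, 5, 3, 5]
So `len(acc)` = 5

Answer: 5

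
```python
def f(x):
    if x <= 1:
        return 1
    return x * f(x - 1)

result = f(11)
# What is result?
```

f(11) = 11 * 10 * 9 * 8 * 7 * 6 * 5 * 4 * 3 * 2 * 1 = 39916800

Answer: 39916800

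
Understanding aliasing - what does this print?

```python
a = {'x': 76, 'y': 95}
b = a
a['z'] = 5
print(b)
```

Key concept: dict aliasing.
Step by step:
`a = {'x': 76, 'y': 95}` → a = {'x': 76, 'y': 95}
`b = a` → b = {'x': 76, 'y': 95} (same object as a)
`a['z'] = 5` → a = {'x': 76, 'y': 95, 'z': 5} (same object as b); b = {'x': 76, 'y': 95, 'z': 5} (same object as a)
`print(b)` → prints {'x': 76, 'y': 95, 'z': 5}

Answer: {'x': 76, 'y': 95, 'z': 5}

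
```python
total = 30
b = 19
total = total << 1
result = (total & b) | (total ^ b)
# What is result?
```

Trace:
`total = 30` → total = 30
`b = 19` → b = 19
`total = total << 1` → total = 60
`result = (total & b) | (total ^ b)` → result = 63
So result = 63

Answer: 63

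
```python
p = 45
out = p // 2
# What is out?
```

Trace:
`p = 45` → p = 45
`out = p // 2` → out = 22
So out = 22

Answer: 22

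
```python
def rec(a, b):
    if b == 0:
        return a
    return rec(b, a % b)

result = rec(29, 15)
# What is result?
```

rec(29, 15) -> rec(15, 14) -> rec(14, 1) -> rec(1, 0) -> 1

Answer: 1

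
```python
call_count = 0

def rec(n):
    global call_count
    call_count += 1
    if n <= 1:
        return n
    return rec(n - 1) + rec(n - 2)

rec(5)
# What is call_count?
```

Calls(n) = 1 + Calls(n-1) + Calls(n-2); Calls(0)=Calls(1)=1. For n=5 this gives 15.

Answer: 15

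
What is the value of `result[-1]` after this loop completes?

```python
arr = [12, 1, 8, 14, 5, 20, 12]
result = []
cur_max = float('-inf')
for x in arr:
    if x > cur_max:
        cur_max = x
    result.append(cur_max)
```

Running max ends at 20
`result` takes the values: [] → [12] → [12, 12] → [12, 12, 12] → [12, 12, 12, 14] → [12, 12, 12, 14, 14] → [12, 12, 12, 14, 14, 20] → [12, 12, 12, 14, 14, 20, 20]
So `result[-1]` = 20

Answer: 20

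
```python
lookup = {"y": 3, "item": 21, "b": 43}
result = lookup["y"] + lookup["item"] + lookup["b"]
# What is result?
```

Trace:
`lookup = {"y": 3, "item": 21, "b": 43}` → lookup = {'y': 3, 'item': 21, 'b': 43}
`result = lookup["y"] + lookup["item"] + lookup["b"]` → result = 67
So result = 67

Answer: 67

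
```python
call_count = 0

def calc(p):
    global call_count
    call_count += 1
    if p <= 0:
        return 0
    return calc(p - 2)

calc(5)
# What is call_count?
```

Linear recursion stepping by 2: 4 calls from p=5 down to ≤0.

Answer: 4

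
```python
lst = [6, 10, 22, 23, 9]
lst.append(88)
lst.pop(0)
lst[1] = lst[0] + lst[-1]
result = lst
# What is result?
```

Trace:
`lst = [6, 10, 22, 23, 9]` → lst = [6, 10, 22, 23, 9]
`lst.append(88)` → lst = [6, 10, 22, 23, 9, 88]
`lst.pop(0)` → lst = [10, 22, 23, 9, 88]
`lst[1] = lst[0] + lst[-1]` → lst = [10, 98, 23, 9, 88]
`result = lst` → result = [10, 98, 23, 9, 88]
So result = [10, 98, 23, 9, 88]

Answer: [10, 98, 23, 9, 88]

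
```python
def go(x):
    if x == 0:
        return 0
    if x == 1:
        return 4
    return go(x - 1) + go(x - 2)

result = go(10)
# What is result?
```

Build up from base cases: go(0)=0, go(1)=4, go(2)=4, go(3)=8, go(4)=12, go(5)=20, go(6)=32, ..., go(10)=220

Answer: 220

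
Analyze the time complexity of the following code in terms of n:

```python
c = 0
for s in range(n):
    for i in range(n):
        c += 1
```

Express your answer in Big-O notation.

Each loop level contributes: n × n. Multiplying the contributions gives O(n^2).

Answer: O(n^2)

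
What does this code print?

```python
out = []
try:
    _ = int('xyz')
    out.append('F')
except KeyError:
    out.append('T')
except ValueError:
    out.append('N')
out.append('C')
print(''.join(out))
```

Execution trace: 'N' (except ValueError) → 'C' (after the try/except). Output: NC

Answer: NC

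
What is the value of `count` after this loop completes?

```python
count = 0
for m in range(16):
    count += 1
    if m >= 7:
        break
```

Loop breaks when m reaches 7, count is 8
`count` takes the values: 0 → 1 → 2 → 3 → 4 → 5 → 6 → 7 → 8

Answer: 8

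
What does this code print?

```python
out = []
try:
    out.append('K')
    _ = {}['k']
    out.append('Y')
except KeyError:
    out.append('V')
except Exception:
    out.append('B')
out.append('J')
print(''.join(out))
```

Execution trace: 'K' (try body) → 'V' (except KeyError) → 'J' (after the try/except). Output: KVJ

Answer: KVJ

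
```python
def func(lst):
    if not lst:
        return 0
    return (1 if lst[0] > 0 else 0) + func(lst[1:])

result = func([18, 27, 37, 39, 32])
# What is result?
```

Count of positive elements in [18, 27, 37, 39, 32] = 5

Answer: 5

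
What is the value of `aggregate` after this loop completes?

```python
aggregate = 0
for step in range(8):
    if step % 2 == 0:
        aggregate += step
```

Sum of even numbers 0 to 7
`aggregate` takes the values: 0 → 2 → 6 → 12

Answer: 12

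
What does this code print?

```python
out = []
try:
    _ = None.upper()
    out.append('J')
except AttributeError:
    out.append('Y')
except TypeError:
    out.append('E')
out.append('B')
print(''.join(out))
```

Execution trace: 'Y' (except AttributeError) → 'B' (after the try/except). Output: YB

Answer: YB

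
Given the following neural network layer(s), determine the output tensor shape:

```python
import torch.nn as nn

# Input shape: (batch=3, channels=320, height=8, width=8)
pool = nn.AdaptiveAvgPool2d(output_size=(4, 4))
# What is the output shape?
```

Input: (3, 320, 8, 8) -> Output: (3, 320, 4, 4)

Answer: (3, 320, 4, 4)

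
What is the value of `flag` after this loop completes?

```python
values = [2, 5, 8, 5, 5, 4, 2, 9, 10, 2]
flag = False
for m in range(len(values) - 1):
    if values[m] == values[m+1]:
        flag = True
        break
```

Check consecutive duplicates in [2, 5, 8, 5, 5, 4, 2, 9, 10, 2]
`flag` takes the values: False → True

Answer: True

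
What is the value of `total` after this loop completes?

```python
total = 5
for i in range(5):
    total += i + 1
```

Start at 5, add 1 to 5 = 20
`total` takes the values: 5 → 6 → 8 → 11 → 15 → 20

Answer: 20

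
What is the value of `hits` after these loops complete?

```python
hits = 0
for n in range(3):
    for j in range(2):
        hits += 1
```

3 * 2 = 6
`hits` takes the values: 0 → 1 → 2 → 3 → 4 → 5 → 6

Answer: 6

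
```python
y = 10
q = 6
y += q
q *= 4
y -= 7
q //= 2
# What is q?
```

Trace:
`y = 10` → y = 10
`q = 6` → q = 6
`y += q` → y = 16
`q *= 4` → q = 24
`y -= 7` → y = 9
`q //= 2` → q = 12
So q = 12

Answer: 12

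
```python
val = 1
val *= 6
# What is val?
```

Trace:
`val = 1` → val = 1
`val *= 6` → val = 6
So val = 6

Answer: 6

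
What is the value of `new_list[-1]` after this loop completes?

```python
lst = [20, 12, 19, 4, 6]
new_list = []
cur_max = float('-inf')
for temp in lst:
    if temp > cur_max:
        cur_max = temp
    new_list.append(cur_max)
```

Running max ends at 20
`new_list` takes the values: [] → [20] → [20, 20] → [20, 20, 20] → [20, 20, 20, 20] → [20, 20, 20, 20, 20]
So `new_list[-1]` = 20

Answer: 20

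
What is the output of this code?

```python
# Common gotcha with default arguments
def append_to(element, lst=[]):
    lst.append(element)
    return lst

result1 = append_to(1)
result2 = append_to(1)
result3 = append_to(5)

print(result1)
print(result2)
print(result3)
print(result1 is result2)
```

Key concept: mutable default argument gotcha.
Step by step:
`result1 = append_to(1)` → result1 = [1]
`result2 = append_to(1)` → result1 = [1, 1] (same object as result2); result2 = [1, 1] (same object as result1)
`result3 = append_to(5)` → result1 = [1, 1, 5] (same object as result2, result3); result2 = [1, 1, 5] (same object as result1, result3); result3 = [1, 1, 5] (same object as result1, result2)
`print(result1)` → prints [1, 1, 5]
`print(result2)` → prints [1, 1, 5]
`print(result3)` → prints [1, 1, 5]
`print(result1 is result2)` → prints True

Answer:
[1, 1, 5]
[1, 1, 5]
[1, 1, 5]
True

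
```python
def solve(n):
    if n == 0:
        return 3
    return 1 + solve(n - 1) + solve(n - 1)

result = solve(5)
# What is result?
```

solve(n) = 1 + 2·solve(n-1), solve(0)=3. Closed form: (3+1)·2^5 - 1 = 127.

Answer: 127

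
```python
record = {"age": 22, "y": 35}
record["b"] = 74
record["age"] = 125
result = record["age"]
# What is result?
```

Trace:
`record = {"age": 22, "y": 35}` → record = {'age': 22, 'y': 35}
`record["b"] = 74` → record = {'age': 22, 'y': 35, 'b': 74}
`record["age"] = 125` → record = {'age': 125, 'y': 35, 'b': 74}
`result = record["age"]` → result = 125
So result = 125

Answer: 125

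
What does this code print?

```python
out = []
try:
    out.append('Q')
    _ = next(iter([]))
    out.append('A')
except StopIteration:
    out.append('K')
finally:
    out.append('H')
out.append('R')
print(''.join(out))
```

Execution trace: 'Q' (try body) → 'K' (except StopIteration) → 'H' (finally) → 'R' (after the try/except). Output: QKHR

Answer: QKHR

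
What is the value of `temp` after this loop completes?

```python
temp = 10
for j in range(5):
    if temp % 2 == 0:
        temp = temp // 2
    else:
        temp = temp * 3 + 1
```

Collatz-style transformation from 10
`temp` takes the values: 10 → 5 → 16 → 8 → 4 → 2

Answer: 2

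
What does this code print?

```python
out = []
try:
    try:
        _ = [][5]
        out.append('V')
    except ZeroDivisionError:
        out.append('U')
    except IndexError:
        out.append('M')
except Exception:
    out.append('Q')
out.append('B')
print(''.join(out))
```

Execution trace: 'M' (inner except IndexError) → 'B' (after the try/except). Output: MB

Answer: MB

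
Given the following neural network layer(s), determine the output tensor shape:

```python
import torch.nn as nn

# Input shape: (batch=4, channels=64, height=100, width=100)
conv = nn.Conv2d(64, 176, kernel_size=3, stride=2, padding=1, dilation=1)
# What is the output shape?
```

Input: (4, 64, 100, 100) -> Output: (4, 176, 50, 50)

Answer: (4, 176, 50, 50)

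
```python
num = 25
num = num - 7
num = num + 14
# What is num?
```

Trace:
`num = 25` → num = 25
`num = num - 7` → num = 18
`num = num + 14` → num = 32
So num = 32

Answer: 32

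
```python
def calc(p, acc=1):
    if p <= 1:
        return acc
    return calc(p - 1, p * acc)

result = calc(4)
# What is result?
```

Accumulator trace (n, acc): (4, 1) -> (3, 4) -> (2, 12) -> (1, 24) -> return 24

Answer: 24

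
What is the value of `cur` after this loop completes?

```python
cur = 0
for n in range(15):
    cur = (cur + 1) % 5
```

Increment mod 5, 15 times = 0
`cur` takes the values: 0 → 1 → 2 → 3 → 4 → 0 → 1 → 2 → 3 → 4 → 0 → 1 → 2 → 3 → 4 → 0

Answer: 0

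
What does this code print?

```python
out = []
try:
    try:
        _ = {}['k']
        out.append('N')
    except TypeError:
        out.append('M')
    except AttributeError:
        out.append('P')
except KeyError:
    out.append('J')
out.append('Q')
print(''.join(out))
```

Execution trace: 'J' (outer except KeyError) → 'Q' (after the try/except). Output: JQ

Answer: JQ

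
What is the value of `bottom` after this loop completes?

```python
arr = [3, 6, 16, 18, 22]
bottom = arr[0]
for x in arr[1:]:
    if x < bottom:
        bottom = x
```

Minimum of [3, 6, 16, 18, 22]
`bottom` takes the values: 3

Answer: 3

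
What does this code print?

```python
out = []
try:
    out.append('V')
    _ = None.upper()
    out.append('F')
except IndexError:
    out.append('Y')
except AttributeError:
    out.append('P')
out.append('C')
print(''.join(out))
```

Execution trace: 'V' (try body) → 'P' (except AttributeError) → 'C' (after the try/except). Output: VPC

Answer: VPC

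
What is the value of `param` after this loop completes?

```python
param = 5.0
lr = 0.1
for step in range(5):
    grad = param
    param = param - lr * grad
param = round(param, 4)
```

Gradient descent: w = 5.0 * (1 - 0.1)^5
`param` takes the values: 5.0 → 4.5 → 4.05 → 3.645 → 3.2805 → 2.95245 → 2.9524

Answer: 2.9524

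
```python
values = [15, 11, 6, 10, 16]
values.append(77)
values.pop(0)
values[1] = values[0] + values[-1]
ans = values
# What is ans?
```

Trace:
`values = [15, 11, 6, 10, 16]` → values = [15, 11, 6, 10, 16]
`values.append(77)` → values = [15, 11, 6, 10, 16, 77]
`values.pop(0)` → values = [11, 6, 10, 16, 77]
`values[1] = values[0] + values[-1]` → values = [11, 88, 10, 16, 77]
`ans = values` → ans = [11, 88, 10, 16, 77]
So ans = [11, 88, 10, 16, 77]

Answer: [11, 88, 10, 16, 77]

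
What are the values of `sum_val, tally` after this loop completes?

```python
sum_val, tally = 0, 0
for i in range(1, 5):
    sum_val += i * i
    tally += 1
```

Sum of squares and count
`sum_val, tally` takes the values: (0, 0) → (1, 0) → (1, 1) → (5, 1) → (5, 2) → (14, 2) → (14, 3) → (30, 3) → (30, 4)

Answer: 30, 4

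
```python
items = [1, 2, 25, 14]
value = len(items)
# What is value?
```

Trace:
`items = [1, 2, 25, 14]` → items = [1, 2, 25, 14]
`value = len(items)` → value = 4
So value = 4

Answer: 4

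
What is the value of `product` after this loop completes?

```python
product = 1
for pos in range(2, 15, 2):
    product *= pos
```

Product of even numbers 2 to 14
`product` takes the values: 1 → 2 → 8 → 48 → 384 → 3840 → 46080 → 645120

Answer: 645120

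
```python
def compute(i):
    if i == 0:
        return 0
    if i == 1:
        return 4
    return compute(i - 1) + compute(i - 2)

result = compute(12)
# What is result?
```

Build up from base cases: compute(0)=0, compute(1)=4, compute(2)=4, compute(3)=8, compute(4)=12, compute(5)=20, compute(6)=32, ..., compute(12)=576

Answer: 576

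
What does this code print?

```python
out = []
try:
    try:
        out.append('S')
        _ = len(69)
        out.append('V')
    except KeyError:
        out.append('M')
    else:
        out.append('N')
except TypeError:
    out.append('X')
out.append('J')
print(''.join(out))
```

Execution trace: 'S' (try body) → 'X' (outer except TypeError) → 'J' (after the try/except). Output: SXJ

Answer: SXJ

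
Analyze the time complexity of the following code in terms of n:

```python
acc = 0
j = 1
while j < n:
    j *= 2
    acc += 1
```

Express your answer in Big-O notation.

Each loop level contributes: log n. Multiplying the contributions gives O(log n).

Answer: O(log n)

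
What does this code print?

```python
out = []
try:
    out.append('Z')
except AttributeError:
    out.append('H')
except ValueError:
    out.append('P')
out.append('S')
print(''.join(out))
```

Execution trace: 'Z' (try body, no exception) → 'S' (after the try/except). Output: ZS

Answer: ZS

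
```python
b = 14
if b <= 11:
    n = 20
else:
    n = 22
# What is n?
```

Trace:
`b = 14` → b = 14
`if b <= 11: ...` → b <= 11 is False, take else branch → n = 22
So n = 22

Answer: 22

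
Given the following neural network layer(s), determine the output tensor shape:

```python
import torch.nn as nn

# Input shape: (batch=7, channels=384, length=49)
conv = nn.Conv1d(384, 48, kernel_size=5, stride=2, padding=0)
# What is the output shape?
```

Input: (7, 384, 49) -> Output: (7, 48, 23)

Answer: (7, 48, 23)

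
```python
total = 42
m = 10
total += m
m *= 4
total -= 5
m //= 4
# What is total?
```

Trace:
`total = 42` → total = 42
`m = 10` → m = 10
`total += m` → total = 52
`m *= 4` → m = 40
`total -= 5` → total = 47
`m //= 4` → m = 10
So total = 47

Answer: 47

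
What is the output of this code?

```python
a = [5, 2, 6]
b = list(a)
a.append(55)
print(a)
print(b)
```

Key concept: list() constructor creates copy.
Step by step:
`a = [5, 2, 6]` → a = [5, 2, 6]
`b = list(a)` → b = [5, 2, 6]
`a.append(55)` → a = [5, 2, 6, 55]
`print(a)` → prints [5, 2, 6, 55]
`print(b)` → prints [5, 2, 6]

Answer:
[5, 2, 6, 55]
[5, 2, 6]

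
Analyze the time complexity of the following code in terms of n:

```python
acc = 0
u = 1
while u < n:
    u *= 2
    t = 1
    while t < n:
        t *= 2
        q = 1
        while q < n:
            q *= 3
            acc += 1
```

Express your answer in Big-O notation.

Each loop level contributes: log n × log n × log n. Multiplying the contributions gives O(log^3 n).

Answer: O(log^3 n)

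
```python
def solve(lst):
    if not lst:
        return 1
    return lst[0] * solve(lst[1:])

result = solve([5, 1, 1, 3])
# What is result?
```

Product over [5, 1, 1, 3] = 5 * 1 * 1 * 3 = 15

Answer: 15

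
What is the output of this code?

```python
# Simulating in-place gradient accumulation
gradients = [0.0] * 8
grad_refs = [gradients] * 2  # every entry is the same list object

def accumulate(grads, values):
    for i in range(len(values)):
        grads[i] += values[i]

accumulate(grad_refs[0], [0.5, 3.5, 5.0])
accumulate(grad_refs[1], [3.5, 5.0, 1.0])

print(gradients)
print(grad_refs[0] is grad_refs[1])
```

Key concept: gradient accumulation aliasing.
Step by step:
`gradients = [0.0] * 8` → gradients = [0.0, 0.0, 0.0, 0.0, 0.0, 0.0, 0.0, 0.0]
`grad_refs = [gradients] * 2` → grad_refs = [[0.0, 0.0, 0.0, 0.0, 0.0, 0.0, 0.0, 0.0], [0.0, 0.0, 0.0, 0.0, 0.0, 0.0, 0.0, 0.0]]
`accumulate(grad_refs[0], [0.5, 3.5, 5.0])` → gradients = [0.5, 3.5, 5.0, 0.0, 0.0, 0.0, 0.0, 0.0]; grad_refs = [[0.5, 3.5, 5.0, 0.0, 0.0, 0.0, 0.0, 0.0], [0.5, 3.5, 5.0, 0.0, 0.0, 0.0, 0.0, 0.0]]
`accumulate(grad_refs[1], [3.5, 5.0, 1.0])` → gradients = [4.0, 8.5, 6.0, 0.0, 0.0, 0.0, 0.0, 0.0]; grad_refs = [[4.0, 8.5, 6.0, 0.0, 0.0, 0.0, 0.0, 0.0], [4.0, 8.5, 6.0, 0.0, 0.0, 0.0, 0.0, 0.0]]
`print(gradients)` → prints [4.0, 8.5, 6.0, 0.0, 0.0, 0.0, 0.0, 0.0]
`print(grad_refs[0] is grad_refs[1])` → prints True

Answer:
[4.0, 8.5, 6.0, 0.0, 0.0, 0.0, 0.0, 0.0]
True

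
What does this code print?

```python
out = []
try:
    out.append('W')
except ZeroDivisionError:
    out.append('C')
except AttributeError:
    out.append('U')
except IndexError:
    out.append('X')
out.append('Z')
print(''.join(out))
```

Execution trace: 'W' (try body, no exception) → 'Z' (after the try/except). Output: WZ

Answer: WZ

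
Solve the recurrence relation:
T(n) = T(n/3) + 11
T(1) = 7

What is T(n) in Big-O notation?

Each step divides n by 3 and adds 11. After log_3(n) steps we reach T(1)=7. So T(n) = 11·log_3(n) + 7 = O(log n).

Answer: O(log n)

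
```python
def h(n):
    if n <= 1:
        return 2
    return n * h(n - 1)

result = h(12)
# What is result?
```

h(12) = 12 * 11 * 10 * 9 * 8 * 7 * 6 * 5 * 4 * 3 * 2 * 2 = 958003200

Answer: 958003200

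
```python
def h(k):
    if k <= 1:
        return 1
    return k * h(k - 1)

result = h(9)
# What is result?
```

h(9) = 9 * 8 * 7 * 6 * 5 * 4 * 3 * 2 * 1 = 362880

Answer: 362880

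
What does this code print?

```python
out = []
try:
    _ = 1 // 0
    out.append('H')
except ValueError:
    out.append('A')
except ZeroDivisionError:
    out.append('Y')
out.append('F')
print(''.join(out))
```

Execution trace: 'Y' (except ZeroDivisionError) → 'F' (after the try/except). Output: YF

Answer: YF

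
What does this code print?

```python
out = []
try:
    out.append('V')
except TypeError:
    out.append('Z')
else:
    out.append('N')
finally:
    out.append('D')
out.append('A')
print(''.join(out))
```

Execution trace: 'V' (try body, no exception) → 'N' (else) → 'D' (finally) → 'A' (after the try/except). Output: VNDA

Answer: VNDA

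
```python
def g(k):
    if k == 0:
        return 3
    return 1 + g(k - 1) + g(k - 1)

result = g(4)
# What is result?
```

g(k) = 1 + 2·g(k-1), g(0)=3. Closed form: (3+1)·2^4 - 1 = 63.

Answer: 63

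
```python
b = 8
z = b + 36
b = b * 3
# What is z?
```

Trace:
`b = 8` → b = 8
`z = b + 36` → z = 44
`b = b * 3` → b = 24
So z = 44

Answer: 44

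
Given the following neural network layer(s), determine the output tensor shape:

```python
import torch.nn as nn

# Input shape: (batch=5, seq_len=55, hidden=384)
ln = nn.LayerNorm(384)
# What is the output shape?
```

Input: (5, 55, 384) -> Output: (5, 55, 384)

Answer: (5, 55, 384)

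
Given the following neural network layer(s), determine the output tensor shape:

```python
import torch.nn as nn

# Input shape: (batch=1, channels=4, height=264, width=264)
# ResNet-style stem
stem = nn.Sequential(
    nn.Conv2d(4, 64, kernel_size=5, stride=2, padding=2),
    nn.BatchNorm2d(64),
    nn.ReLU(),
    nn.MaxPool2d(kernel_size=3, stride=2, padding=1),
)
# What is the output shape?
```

Input: (1, 4, 264, 264) -> after Conv2d 5x5 stride=2: (1, 64, 132, 132) -> Output: (1, 64, 66, 66)

Answer: (1, 64, 66, 66)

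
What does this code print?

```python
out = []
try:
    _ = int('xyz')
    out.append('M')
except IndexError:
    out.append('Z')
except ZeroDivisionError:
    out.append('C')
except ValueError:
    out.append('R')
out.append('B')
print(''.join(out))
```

Execution trace: 'R' (except ValueError) → 'B' (after the try/except). Output: RB

Answer: RB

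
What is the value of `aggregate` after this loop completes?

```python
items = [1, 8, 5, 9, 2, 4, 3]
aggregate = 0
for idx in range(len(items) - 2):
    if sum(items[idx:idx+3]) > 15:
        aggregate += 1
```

Count windows with sum > 15
`aggregate` takes the values: 0 → 1 → 2

Answer: 2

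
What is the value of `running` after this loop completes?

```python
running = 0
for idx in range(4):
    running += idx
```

Sum of 0 to 3 = 6
`running` takes the values: 0 → 1 → 3 → 6

Answer: 6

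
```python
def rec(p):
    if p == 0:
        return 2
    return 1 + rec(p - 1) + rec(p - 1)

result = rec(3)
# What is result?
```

rec(p) = 1 + 2·rec(p-1), rec(0)=2. Closed form: (2+1)·2^3 - 1 = 23.

Answer: 23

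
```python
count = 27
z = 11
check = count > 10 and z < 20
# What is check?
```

Trace:
`count = 27` → count = 27
`z = 11` → z = 11
`check = count > 10 and z < 20` → check = True
So check = True

Answer: True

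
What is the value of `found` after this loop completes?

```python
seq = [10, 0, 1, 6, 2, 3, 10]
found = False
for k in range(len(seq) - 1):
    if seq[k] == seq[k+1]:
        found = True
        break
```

Check consecutive duplicates in [10, 0, 1, 6, 2, 3, 10]
`found` takes the values: False

Answer: False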